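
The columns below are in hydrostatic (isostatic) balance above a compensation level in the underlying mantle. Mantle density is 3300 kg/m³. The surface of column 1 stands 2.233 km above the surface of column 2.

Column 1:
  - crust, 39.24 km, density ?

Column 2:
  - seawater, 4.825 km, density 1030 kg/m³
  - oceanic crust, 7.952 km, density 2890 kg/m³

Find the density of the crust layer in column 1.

Take the compensation level at the base of the deeper column (depth z_c below the surface of column 1) and equate Σ ρ_i t_i down to z_c; mantle fills any gap and the z_c terms cancel.
Column 1: 39.24×ρ + (z_c − 39.24)×3300
Column 2: 2.233×0 + 4.825×1030 + 7.952×2890 + (z_c − 2.233 − 12.777)×3300
The z_c×3300 term appears on both sides and cancels. Collect the known terms of each column as K = Σ(ρt)_known − 3300 × (depth of known layers): K_1 = 0 − 3300×39.24 = −129492; K_2 = 27951.03 − 3300×(2.233 + 12.777) = −21581.97.
Balance: K_1 + 39.24×ρ = K_2, so ρ = (K_2 − K_1)/39.24 = 107910/39.24 = 2750 kg/m³.

2750 kg/m³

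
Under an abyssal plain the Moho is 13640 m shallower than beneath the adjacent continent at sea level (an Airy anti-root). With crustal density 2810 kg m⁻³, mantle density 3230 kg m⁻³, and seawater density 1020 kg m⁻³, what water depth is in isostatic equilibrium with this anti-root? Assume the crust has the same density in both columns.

3200 m

Replacing a thickness d of crust by seawater at the top must be balanced by replacing crust with mantle at the base: d (ρ_c − ρ_w) = a (ρ_m − ρ_c).
d = a (ρ_m − ρ_c)/(ρ_c − ρ_w) = 13640 m × 420/1790 = 3200 m.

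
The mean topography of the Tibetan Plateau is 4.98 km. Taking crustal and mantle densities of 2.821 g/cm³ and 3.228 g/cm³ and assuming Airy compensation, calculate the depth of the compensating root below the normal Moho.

In Airy isostatic equilibrium: the weight of the topography is balanced by the buoyancy of the root, ρ_c h = (ρ_m − ρ_c) r.
r = h · ρ_c / (ρ_m − ρ_c) = 4.98 km × 2.821 / (3.228 − 2.821) = 34.5 km.

34.5 km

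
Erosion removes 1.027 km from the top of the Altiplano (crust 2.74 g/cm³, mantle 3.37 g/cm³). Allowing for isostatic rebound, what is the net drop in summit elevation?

0.192 km

Rebound u = e ρ_c/ρ_m = 1.027 km × 2.74/3.37 = 0.835 km.
Net surface drop = e − u = 1.027 km − 0.835 km = e (ρ_m − ρ_c)/ρ_m = 0.192 km.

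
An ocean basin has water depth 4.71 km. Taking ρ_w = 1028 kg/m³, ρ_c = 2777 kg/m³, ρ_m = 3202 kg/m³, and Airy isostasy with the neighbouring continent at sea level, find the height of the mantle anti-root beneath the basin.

In Airy isostatic equilibrium: replacing crust with seawater at the top is compensated by replacing crust with mantle at the base: d (ρ_c − ρ_w) = a (ρ_m − ρ_c).
a = d (ρ_c − ρ_w)/(ρ_m − ρ_c) = 4.71 km × 1749/425 = 19.4 km.

19.4 km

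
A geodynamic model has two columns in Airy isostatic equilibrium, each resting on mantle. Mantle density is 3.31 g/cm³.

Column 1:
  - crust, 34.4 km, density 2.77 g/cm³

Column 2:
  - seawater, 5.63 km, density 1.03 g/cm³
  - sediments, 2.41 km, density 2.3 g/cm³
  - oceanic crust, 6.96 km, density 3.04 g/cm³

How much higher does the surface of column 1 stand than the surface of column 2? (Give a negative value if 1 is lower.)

For any compensation level in the mantle, the mantle terms cancel and isostasy reduces to e = (Σt_1 − Σt_2) − (Σ(ρt)_1 − Σ(ρt)_2) / ρ_m.
Σt_1 = 34.4 km; Σt_2 = 15 km; Σ(ρt)_1 = 95.288; Σ(ρt)_2 = 32.5003 (in km·g/cm³).
e = (34.4 − 15) − (95.288 − 32.5003) / 3.31 = 0.431 km.

0.431 km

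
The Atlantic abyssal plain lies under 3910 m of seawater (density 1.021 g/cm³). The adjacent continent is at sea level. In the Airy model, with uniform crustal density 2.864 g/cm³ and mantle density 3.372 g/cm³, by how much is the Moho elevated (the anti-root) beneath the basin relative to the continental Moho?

By Archimedes' principle applied to the lithosphere: replacing crust with seawater at the top is compensated by replacing crust with mantle at the base: d (ρ_c − ρ_w) = a (ρ_m − ρ_c).
a = d (ρ_c − ρ_w)/(ρ_m − ρ_c) = 3910 m × 1.843/0.508 = 14200 m.

14200 m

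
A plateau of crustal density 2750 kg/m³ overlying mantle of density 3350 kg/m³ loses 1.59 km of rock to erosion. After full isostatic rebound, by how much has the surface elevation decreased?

0.285 km

Rebound u = e ρ_c/ρ_m = 1.59 km × 2750/3350 = 1.305 km.
Net surface drop = e − u = 1.59 km − 1.305 km = e (ρ_m − ρ_c)/ρ_m = 0.285 km.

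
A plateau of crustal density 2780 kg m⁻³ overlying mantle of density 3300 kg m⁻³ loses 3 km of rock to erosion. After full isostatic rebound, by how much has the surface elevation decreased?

Rebound u = e ρ_c/ρ_m = 3 km × 2780/3300 = 2.527 km.
Net surface drop = e − u = 3 km − 2.527 km = e (ρ_m − ρ_c)/ρ_m = 0.473 km.

0.473 km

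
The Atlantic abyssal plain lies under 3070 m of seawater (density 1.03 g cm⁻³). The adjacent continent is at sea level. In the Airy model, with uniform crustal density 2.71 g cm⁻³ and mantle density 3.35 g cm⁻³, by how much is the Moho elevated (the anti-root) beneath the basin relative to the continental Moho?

By Archimedes' principle applied to the lithosphere: replacing crust with seawater at the top is compensated by replacing crust with mantle at the base: d (ρ_c − ρ_w) = a (ρ_m − ρ_c).
a = d (ρ_c − ρ_w)/(ρ_m − ρ_c) = 3070 m × 1.68/0.64 = 8060 m.

8060 m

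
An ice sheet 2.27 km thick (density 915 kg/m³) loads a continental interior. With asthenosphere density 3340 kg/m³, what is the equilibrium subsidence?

0.622 km

For local isostatic compensation: the ice load ρ_ice t is balanced by mantle displaced below, ρ_m s.
s = t ρ_ice / ρ_m = 2.27 km × 915/3340 = 0.622 km.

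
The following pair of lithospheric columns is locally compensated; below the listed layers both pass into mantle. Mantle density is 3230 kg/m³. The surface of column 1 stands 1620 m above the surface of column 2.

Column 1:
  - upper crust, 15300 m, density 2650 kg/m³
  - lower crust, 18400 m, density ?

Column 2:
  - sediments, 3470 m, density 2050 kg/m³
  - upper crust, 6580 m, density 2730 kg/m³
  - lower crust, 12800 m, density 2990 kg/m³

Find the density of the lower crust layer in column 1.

2860 kg/m³

Take the compensation level at the base of the deeper column (depth z_c below the surface of column 1) and equate Σ ρ_i t_i down to z_c; mantle fills any gap and the z_c terms cancel.
Column 1: 15300×2650 + 18400×ρ + (z_c − 33700)×3230
Column 2: 1620×0 + 3470×2050 + 6580×2730 + 12800×2990 + (z_c − 1620 − 22850)×3230
The z_c×3230 term appears on both sides and cancels. Collect the known terms of each column as K = Σ(ρt)_known − 3230 × (depth of known layers): K_1 = 40545000 − 3230×33700 = −68306000; K_2 = 63348900 − 3230×(1620 + 22850) = −15689200.
Balance: K_1 + 18400×ρ = K_2, so ρ = (K_2 − K_1)/18400 = 52616800/18400 = 2860 kg/m³.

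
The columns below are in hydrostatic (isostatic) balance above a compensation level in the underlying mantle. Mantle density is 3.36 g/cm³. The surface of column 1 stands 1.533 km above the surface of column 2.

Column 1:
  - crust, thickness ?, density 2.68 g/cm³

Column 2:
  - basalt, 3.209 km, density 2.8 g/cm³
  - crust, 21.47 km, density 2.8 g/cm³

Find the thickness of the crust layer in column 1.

27.9 km

Take the compensation level at the base of the deeper column (depth z_c below the surface of column 1) and equate Σ ρ_i t_i down to z_c; mantle fills any gap and the z_c terms cancel.
Column 1: x×2.68 + (z_c − 0 − x)×3.36
Column 2: 1.533×0 + 3.209×2.8 + 21.47×2.8 + (z_c − 1.533 − 24.679)×3.36
The z_c×3.36 term appears on both sides and cancels. Collect the known terms of each column as K = Σ(ρt)_known − 3.36 × (depth of known layers): K_1 = 0 − 3.36×0 = 0; K_2 = 69.1012 − 3.36×(1.533 + 24.679) = −18.97112.
Balance: K_1 − x×(3.36 − 2.68) = K_2, so x = (K_1 − K_2)/(3.36 − 2.68) = 18.9711/0.68 = 27.9 km.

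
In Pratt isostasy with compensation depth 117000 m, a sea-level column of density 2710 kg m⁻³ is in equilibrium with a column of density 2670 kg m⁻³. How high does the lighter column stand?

ρ_ref D = ρ (D + h) → h = D (ρ_ref − ρ)/ρ.
h = 117000 m × (2710 − 2670)/2670 = 1750 m.

1750 m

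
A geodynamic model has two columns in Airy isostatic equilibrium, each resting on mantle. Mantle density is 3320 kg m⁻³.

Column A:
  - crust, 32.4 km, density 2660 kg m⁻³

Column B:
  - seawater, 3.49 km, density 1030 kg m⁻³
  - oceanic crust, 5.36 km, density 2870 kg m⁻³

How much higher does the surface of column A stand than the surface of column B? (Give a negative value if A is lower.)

3.31 km

For any compensation level in the mantle, the mantle terms cancel and isostasy reduces to e = (Σt_A − Σt_B) − (Σ(ρt)_A − Σ(ρt)_B) / ρ_m.
Σt_A = 32.4 km; Σt_B = 8.85 km; Σ(ρt)_A = 86184; Σ(ρt)_B = 18977.9 (in km·kg m⁻³).
e = (32.4 − 8.85) − (86184 − 18977.9) / 3320 = 3.31 km.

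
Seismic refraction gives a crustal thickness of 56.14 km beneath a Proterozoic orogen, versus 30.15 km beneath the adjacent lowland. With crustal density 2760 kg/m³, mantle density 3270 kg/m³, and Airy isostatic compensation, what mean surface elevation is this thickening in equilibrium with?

Excess crust Δ = 56.14 km − 30.15 km = 25.99 km, split between elevation h and root r with h + r = Δ.
Airy balance ρ_c h = (ρ_m − ρ_c) r gives r = h ρ_c/(ρ_m − ρ_c), so h (1 + ρ_c/(ρ_m − ρ_c)) = Δ, i.e. h = Δ (ρ_m − ρ_c)/ρ_m.
h = 25.99 km × 510/3270 = 4.05 km.

4.05 km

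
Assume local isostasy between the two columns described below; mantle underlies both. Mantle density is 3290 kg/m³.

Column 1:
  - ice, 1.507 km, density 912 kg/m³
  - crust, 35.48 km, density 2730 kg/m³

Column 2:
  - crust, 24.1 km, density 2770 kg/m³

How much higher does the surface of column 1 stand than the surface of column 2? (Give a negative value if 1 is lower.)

For any compensation level in the mantle, the mantle terms cancel and isostasy reduces to e = (Σt_1 − Σt_2) − (Σ(ρt)_1 − Σ(ρt)_2) / ρ_m.
Σt_1 = 36.987 km; Σt_2 = 24.1 km; Σ(ρt)_1 = 98234.784; Σ(ρt)_2 = 66757 (in km·kg/m³).
e = (36.987 − 24.1) − (98234.784 − 66757) / 3290 = 3.32 km.

3.32 km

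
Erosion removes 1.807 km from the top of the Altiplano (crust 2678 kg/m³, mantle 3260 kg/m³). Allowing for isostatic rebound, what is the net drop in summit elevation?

Rebound u = e ρ_c/ρ_m = 1.807 km × 2678/3260 = 1.484 km.
Net surface drop = e − u = 1.807 km − 1.484 km = e (ρ_m − ρ_c)/ρ_m = 0.323 km.

0.323 km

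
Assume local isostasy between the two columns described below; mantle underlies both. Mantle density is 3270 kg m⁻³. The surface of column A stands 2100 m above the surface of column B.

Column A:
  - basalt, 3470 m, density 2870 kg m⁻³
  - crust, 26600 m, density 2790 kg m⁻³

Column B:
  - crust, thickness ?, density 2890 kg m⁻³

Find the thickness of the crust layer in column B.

19200 m

Take the compensation level at the base of the deeper column (depth z_c below the surface of column A) and equate Σ ρ_i t_i down to z_c; mantle fills any gap and the z_c terms cancel.
Column A: 3470×2870 + 26600×2790 + (z_c − 30070)×3270
Column B: 2100×0 + x×2890 + (z_c − 2100 − 0 − x)×3270
The z_c×3270 term appears on both sides and cancels. Collect the known terms of each column as K = Σ(ρt)_known − 3270 × (depth of known layers): K_A = 84172900 − 3270×30070 = −14156000; K_B = 0 − 3270×(2100 + 0) = −6867000.
Balance: K_A = K_B − x×(3270 − 2890), so x = (K_B − K_A)/(3270 − 2890) = 7289000/380 = 19200 m.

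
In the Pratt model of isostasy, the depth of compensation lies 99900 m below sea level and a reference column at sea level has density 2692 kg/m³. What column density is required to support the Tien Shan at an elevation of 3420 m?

2600 kg/m³

Pratt balance: ρ_ref D = ρ (D + h).
ρ = ρ_ref D/(D + h) = 2692 × 99900 m/(99900 m + 3420 m) = 2600 kg/m³.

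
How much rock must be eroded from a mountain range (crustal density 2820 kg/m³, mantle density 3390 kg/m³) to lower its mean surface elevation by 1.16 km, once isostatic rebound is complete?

6.9 km

Net drop Δ = e − u = e − e ρ_c/ρ_m = e (ρ_m − ρ_c)/ρ_m.
e = Δ ρ_m/(ρ_m − ρ_c) = 1.16 km × 3390/570 = 6.9 km.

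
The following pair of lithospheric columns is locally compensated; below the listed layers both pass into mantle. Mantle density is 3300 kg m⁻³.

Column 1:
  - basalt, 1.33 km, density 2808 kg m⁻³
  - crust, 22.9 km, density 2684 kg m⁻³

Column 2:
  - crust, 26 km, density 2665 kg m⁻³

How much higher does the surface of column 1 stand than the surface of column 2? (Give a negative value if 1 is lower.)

−0.53 km

For any compensation level in the mantle, the mantle terms cancel and isostasy reduces to e = (Σt_1 − Σt_2) − (Σ(ρt)_1 − Σ(ρt)_2) / ρ_m.
Σt_1 = 24.23 km; Σt_2 = 26 km; Σ(ρt)_1 = 65198.24; Σ(ρt)_2 = 69290 (in km·kg m⁻³).
e = (24.23 − 26) − (65198.24 − 69290) / 3300 = −0.53 km.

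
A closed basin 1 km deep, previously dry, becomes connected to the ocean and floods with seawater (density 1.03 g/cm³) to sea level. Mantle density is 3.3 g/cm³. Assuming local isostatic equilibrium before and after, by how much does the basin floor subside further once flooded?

After flooding the water column is d + s deep. Its weight must equal the weight of mantle displaced by the extra subsidence s: (d + s) ρ_w = s ρ_m.
s = d ρ_w / (ρ_m − ρ_w) = 1 km × 1.03/(3.3 − 1.03) = 0.454 km.

0.454 km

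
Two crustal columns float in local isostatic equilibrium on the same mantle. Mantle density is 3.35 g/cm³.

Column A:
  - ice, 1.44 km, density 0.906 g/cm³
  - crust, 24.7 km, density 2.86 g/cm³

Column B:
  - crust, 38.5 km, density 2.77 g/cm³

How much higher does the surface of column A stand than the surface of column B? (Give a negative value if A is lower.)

For any compensation level in the mantle, the mantle terms cancel and isostasy reduces to e = (Σt_A − Σt_B) − (Σ(ρt)_A − Σ(ρt)_B) / ρ_m.
Σt_A = 26.14 km; Σt_B = 38.5 km; Σ(ρt)_A = 71.94664; Σ(ρt)_B = 106.645 (in km·g/cm³).
e = (26.14 − 38.5) − (71.94664 − 106.645) / 3.35 = −2 km.

−2 km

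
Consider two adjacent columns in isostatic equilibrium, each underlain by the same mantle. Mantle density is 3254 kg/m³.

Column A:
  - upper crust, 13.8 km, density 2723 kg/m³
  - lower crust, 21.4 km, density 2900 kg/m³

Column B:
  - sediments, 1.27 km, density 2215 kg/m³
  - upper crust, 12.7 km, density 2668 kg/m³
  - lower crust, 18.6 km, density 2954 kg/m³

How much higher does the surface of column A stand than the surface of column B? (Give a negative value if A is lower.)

0.173 km

For any compensation level in the mantle, the mantle terms cancel and isostasy reduces to e = (Σt_A − Σt_B) − (Σ(ρt)_A − Σ(ρt)_B) / ρ_m.
Σt_A = 35.2 km; Σt_B = 32.57 km; Σ(ρt)_A = 99637.4; Σ(ρt)_B = 91641.05 (in km·kg/m³).
e = (35.2 − 32.57) − (99637.4 − 91641.05) / 3254 = 0.173 km.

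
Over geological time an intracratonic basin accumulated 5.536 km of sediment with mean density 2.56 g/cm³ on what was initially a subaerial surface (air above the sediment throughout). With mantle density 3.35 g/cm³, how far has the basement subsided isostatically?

4.23 km

Subaerial load: s = t ρ_sed / ρ_m = 5.536 km × 2.56/3.35 = 4.23 km.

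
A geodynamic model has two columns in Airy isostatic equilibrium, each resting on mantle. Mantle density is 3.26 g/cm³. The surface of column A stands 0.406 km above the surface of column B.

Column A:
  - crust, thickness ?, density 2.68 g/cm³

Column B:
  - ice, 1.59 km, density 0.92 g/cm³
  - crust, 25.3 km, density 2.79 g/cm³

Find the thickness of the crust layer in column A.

29.2 km

Take the compensation level at the base of the deeper column (depth z_c below the surface of column A) and equate Σ ρ_i t_i down to z_c; mantle fills any gap and the z_c terms cancel.
Column A: x×2.68 + (z_c − 0 − x)×3.26
Column B: 0.406×0 + 1.59×0.92 + 25.3×2.79 + (z_c − 0.406 − 26.89)×3.26
The z_c×3.26 term appears on both sides and cancels. Collect the known terms of each column as K = Σ(ρt)_known − 3.26 × (depth of known layers): K_A = 0 − 3.26×0 = 0; K_B = 72.0498 − 3.26×(0.406 + 26.89) = −16.93516.
Balance: K_A − x×(3.26 − 2.68) = K_B, so x = (K_A − K_B)/(3.26 − 2.68) = 16.9352/0.58 = 29.2 km.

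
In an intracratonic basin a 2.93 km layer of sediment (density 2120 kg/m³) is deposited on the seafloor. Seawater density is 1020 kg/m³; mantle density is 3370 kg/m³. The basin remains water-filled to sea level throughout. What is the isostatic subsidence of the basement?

Submarine loading: the sediment displaces seawater, and the subsidence is in turn flooded, so s (ρ_m − ρ_w) = t (ρ_sed − ρ_w).
s = 2.93 km × (2120 − 1020) / (3370 − 1020) = 1.37 km.

1.37 km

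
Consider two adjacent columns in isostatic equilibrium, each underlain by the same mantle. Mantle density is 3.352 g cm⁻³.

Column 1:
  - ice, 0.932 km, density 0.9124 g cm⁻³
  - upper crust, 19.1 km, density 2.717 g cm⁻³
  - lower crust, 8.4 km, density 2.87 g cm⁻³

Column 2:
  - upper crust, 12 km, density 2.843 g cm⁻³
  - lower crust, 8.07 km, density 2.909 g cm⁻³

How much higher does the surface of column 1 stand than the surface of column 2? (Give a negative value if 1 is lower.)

For any compensation level in the mantle, the mantle terms cancel and isostasy reduces to e = (Σt_1 − Σt_2) − (Σ(ρt)_1 − Σ(ρt)_2) / ρ_m.
Σt_1 = 28.432 km; Σt_2 = 20.07 km; Σ(ρt)_1 = 76.8530568; Σ(ρt)_2 = 57.59163 (in km·g cm⁻³).
e = (28.432 − 20.07) − (76.8530568 − 57.59163) / 3.352 = 2.62 km.

2.62 km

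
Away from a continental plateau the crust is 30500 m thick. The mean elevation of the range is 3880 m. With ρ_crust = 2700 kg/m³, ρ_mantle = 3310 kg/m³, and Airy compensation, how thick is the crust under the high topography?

51600 m

Root depth r = h ρ_c / (ρ_m − ρ_c) = 3880 m × 2700 / 610 = 17170 m.
Total thickness = T + h + r = 30500 m + 3880 m + 17170 m = 51600 m.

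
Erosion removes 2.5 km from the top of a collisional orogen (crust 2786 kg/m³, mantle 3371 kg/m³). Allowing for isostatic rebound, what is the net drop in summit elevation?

0.434 km

Rebound u = e ρ_c/ρ_m = 2.5 km × 2786/3371 = 2.066 km.
Net surface drop = e − u = 2.5 km − 2.066 km = e (ρ_m − ρ_c)/ρ_m = 0.434 km.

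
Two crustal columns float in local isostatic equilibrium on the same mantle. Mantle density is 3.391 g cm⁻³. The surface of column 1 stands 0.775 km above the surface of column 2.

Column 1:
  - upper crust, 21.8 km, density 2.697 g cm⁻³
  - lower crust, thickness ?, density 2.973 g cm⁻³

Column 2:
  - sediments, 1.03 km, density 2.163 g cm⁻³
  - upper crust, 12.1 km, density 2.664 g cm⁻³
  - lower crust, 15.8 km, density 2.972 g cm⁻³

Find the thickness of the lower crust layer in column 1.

Take the compensation level at the base of the deeper column (depth z_c below the surface of column 1) and equate Σ ρ_i t_i down to z_c; mantle fills any gap and the z_c terms cancel.
Column 1: 21.8×2.697 + x×2.973 + (z_c − 21.8 − x)×3.391
Column 2: 0.775×0 + 1.03×2.163 + 12.1×2.664 + 15.8×2.972 + (z_c − 0.775 − 28.93)×3.391
The z_c×3.391 term appears on both sides and cancels. Collect the known terms of each column as K = Σ(ρt)_known − 3.391 × (depth of known layers): K_1 = 58.7946 − 3.391×21.8 = −15.1292; K_2 = 81.41989 − 3.391×(0.775 + 28.93) = −19.309765.
Balance: K_1 − x×(3.391 − 2.973) = K_2, so x = (K_1 − K_2)/(3.391 − 2.973) = 4.18056/0.418 = 10 km.

10 km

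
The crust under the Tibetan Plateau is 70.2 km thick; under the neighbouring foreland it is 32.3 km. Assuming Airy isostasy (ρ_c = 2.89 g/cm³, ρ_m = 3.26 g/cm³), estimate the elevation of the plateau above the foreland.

Excess crust Δ = 70.2 km − 32.3 km = 37.9 km, split between elevation h and root r with h + r = Δ.
Airy balance ρ_c h = (ρ_m − ρ_c) r gives r = h ρ_c/(ρ_m − ρ_c), so h (1 + ρ_c/(ρ_m − ρ_c)) = Δ, i.e. h = Δ (ρ_m − ρ_c)/ρ_m.
h = 37.9 km × 0.37/3.26 = 4.3 km.

4.3 km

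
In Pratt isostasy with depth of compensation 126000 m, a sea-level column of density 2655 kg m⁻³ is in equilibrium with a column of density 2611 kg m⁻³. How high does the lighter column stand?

ρ_ref D = ρ (D + h) → h = D (ρ_ref − ρ)/ρ.
h = 126000 m × (2655 − 2611)/2611 = 2120 m.

2120 m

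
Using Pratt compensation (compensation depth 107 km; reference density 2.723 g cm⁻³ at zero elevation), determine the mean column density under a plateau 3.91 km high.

Pratt balance: ρ_ref D = ρ (D + h).
ρ = ρ_ref D/(D + h) = 2.723 × 107 km/(107 km + 3.91 km) = 2.63 g cm⁻³.

2.63 g cm⁻³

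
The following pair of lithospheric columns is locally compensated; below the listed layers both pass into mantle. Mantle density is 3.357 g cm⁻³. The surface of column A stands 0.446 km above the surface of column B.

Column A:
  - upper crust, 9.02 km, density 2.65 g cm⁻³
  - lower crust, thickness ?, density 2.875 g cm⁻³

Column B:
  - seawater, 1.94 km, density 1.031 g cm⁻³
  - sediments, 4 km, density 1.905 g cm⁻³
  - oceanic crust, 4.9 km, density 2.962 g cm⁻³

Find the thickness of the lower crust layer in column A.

Take the compensation level at the base of the deeper column (depth z_c below the surface of column A) and equate Σ ρ_i t_i down to z_c; mantle fills any gap and the z_c terms cancel.
Column A: 9.02×2.65 + x×2.875 + (z_c − 9.02 − x)×3.357
Column B: 0.446×0 + 1.94×1.031 + 4×1.905 + 4.9×2.962 + (z_c − 0.446 − 10.84)×3.357
The z_c×3.357 term appears on both sides and cancels. Collect the known terms of each column as K = Σ(ρt)_known − 3.357 × (depth of known layers): K_A = 23.903 − 3.357×9.02 = −6.37714; K_B = 24.13394 − 3.357×(0.446 + 10.84) = −13.753162.
Balance: K_A − x×(3.357 − 2.875) = K_B, so x = (K_A − K_B)/(3.357 − 2.875) = 7.37602/0.482 = 15.3 km.

15.3 km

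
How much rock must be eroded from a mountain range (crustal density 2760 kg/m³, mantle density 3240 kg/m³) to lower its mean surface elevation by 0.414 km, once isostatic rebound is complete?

2.79 km

Net drop Δ = e − u = e − e ρ_c/ρ_m = e (ρ_m − ρ_c)/ρ_m.
e = Δ ρ_m/(ρ_m − ρ_c) = 0.414 km × 3240/480 = 2.79 km.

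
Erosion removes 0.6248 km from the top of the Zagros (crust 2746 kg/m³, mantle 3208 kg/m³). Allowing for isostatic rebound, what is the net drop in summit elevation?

Rebound u = e ρ_c/ρ_m = 0.6248 km × 2746/3208 = 0.5348 km.
Net surface drop = e − u = 0.6248 km − 0.5348 km = e (ρ_m − ρ_c)/ρ_m = 0.09 km.

0.09 km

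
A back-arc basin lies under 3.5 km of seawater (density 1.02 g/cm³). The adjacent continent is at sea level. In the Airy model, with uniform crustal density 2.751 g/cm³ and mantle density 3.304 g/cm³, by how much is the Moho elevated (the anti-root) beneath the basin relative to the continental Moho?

11 km

Equating mass per unit area of the two columns: replacing crust with seawater at the top is compensated by replacing crust with mantle at the base: d (ρ_c − ρ_w) = a (ρ_m − ρ_c).
a = d (ρ_c − ρ_w)/(ρ_m − ρ_c) = 3.5 km × 1.731/0.553 = 11 km.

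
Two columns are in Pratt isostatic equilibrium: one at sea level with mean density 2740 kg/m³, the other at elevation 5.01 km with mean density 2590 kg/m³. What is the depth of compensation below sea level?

86.5 km

ρ_ref D = ρ (D + h) → D (ρ_ref − ρ) = ρ h.
D = ρ h/(ρ_ref − ρ) = 2590 × 5.01 km/(2740 − 2590) = 86.5 km.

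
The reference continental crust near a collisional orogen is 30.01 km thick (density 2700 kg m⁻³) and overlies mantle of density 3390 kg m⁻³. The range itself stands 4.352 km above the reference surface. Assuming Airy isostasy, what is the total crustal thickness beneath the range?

Root depth r = h ρ_c / (ρ_m − ρ_c) = 4.352 km × 2700 / 690 = 17.03 km.
Total thickness = T + h + r = 30.01 km + 4.352 km + 17.03 km = 51.4 km.

51.4 km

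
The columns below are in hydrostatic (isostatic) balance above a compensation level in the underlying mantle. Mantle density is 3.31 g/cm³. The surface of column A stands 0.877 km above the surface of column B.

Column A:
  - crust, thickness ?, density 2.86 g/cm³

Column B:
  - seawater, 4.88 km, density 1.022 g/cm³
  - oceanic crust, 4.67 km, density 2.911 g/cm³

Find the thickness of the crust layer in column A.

35.4 km

Take the compensation level at the base of the deeper column (depth z_c below the surface of column A) and equate Σ ρ_i t_i down to z_c; mantle fills any gap and the z_c terms cancel.
Column A: x×2.86 + (z_c − 0 − x)×3.31
Column B: 0.877×0 + 4.88×1.022 + 4.67×2.911 + (z_c − 0.877 − 9.55)×3.31
The z_c×3.31 term appears on both sides and cancels. Collect the known terms of each column as K = Σ(ρt)_known − 3.31 × (depth of known layers): K_A = 0 − 3.31×0 = 0; K_B = 18.58173 − 3.31×(0.877 + 9.55) = −15.93164.
Balance: K_A − x×(3.31 − 2.86) = K_B, so x = (K_A − K_B)/(3.31 − 2.86) = 15.9316/0.45 = 35.4 km.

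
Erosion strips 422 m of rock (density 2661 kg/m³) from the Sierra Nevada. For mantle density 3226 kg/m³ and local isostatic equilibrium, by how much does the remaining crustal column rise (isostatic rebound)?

Unloading: uplift u = e ρ_c/ρ_m = 422 m × 2661/3226 = 348 m.

348 m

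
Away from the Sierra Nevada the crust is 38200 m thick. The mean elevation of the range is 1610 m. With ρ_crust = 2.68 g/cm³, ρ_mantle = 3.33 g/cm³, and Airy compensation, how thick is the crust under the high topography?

46400 m

Root depth r = h ρ_c / (ρ_m − ρ_c) = 1610 m × 2.68 / 0.65 = 6638 m.
Total thickness = T + h + r = 38200 m + 1610 m + 6638 m = 46400 m.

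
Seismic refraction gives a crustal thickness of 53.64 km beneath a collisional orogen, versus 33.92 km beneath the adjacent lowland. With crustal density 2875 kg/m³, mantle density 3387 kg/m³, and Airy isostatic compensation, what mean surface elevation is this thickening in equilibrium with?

2.98 km

Excess crust Δ = 53.64 km − 33.92 km = 19.72 km, split between elevation h and root r with h + r = Δ.
Airy balance ρ_c h = (ρ_m − ρ_c) r gives r = h ρ_c/(ρ_m − ρ_c), so h (1 + ρ_c/(ρ_m − ρ_c)) = Δ, i.e. h = Δ (ρ_m − ρ_c)/ρ_m.
h = 19.72 km × 512/3387 = 2.98 km.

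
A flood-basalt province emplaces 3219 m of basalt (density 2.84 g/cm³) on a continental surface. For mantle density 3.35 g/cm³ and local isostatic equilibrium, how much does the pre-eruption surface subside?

2730 m

Subaerial loading: s = t ρ_load / ρ_m.
s = 3219 m × 2.84/3.35 = 2730 m.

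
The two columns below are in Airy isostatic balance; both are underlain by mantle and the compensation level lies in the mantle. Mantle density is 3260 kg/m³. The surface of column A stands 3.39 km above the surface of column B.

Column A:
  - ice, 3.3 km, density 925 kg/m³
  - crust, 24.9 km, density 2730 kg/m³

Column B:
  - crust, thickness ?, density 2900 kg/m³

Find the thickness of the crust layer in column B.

27.4 km

Take the compensation level at the base of the deeper column (depth z_c below the surface of column A) and equate Σ ρ_i t_i down to z_c; mantle fills any gap and the z_c terms cancel.
Column A: 3.3×925 + 24.9×2730 + (z_c − 28.2)×3260
Column B: 3.39×0 + x×2900 + (z_c − 3.39 − 0 − x)×3260
The z_c×3260 term appears on both sides and cancels. Collect the known terms of each column as K = Σ(ρt)_known − 3260 × (depth of known layers): K_A = 71029.5 − 3260×28.2 = −20902.5; K_B = 0 − 3260×(3.39 + 0) = −11051.4.
Balance: K_A = K_B − x×(3260 − 2900), so x = (K_B − K_A)/(3260 − 2900) = 9851.1/360 = 27.4 km.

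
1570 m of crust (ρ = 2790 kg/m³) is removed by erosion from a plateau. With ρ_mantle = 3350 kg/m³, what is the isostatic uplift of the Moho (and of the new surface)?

1310 m

Unloading: uplift u = e ρ_c/ρ_m = 1570 m × 2790/3350 = 1310 m.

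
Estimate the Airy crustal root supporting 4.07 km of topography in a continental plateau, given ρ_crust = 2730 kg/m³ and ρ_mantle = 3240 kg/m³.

21.8 km

Isostatic balance requires: the weight of the topography is balanced by the buoyancy of the root, ρ_c h = (ρ_m − ρ_c) r.
r = h · ρ_c / (ρ_m − ρ_c) = 4.07 km × 2730 / (3240 − 2730) = 21.8 km.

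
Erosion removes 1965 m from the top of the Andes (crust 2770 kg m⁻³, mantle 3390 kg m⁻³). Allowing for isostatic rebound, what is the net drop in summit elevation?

359 m

Rebound u = e ρ_c/ρ_m = 1965 m × 2770/3390 = 1606 m.
Net surface drop = e − u = 1965 m − 1606 m = e (ρ_m − ρ_c)/ρ_m = 359 m.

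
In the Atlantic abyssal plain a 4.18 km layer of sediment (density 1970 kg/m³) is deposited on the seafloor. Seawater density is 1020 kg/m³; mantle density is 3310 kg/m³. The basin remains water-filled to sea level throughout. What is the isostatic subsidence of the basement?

Submarine loading: the sediment displaces seawater, and the subsidence is in turn flooded, so s (ρ_m − ρ_w) = t (ρ_sed − ρ_w).
s = 4.18 km × (1970 − 1020) / (3310 − 1020) = 1.73 km.

1.73 km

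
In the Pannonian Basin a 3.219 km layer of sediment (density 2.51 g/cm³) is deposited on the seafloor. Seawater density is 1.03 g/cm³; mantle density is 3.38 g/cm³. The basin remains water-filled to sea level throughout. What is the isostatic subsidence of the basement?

2.03 km

Submarine loading: the sediment displaces seawater, and the subsidence is in turn flooded, so s (ρ_m − ρ_w) = t (ρ_sed − ρ_w).
s = 3.219 km × (2.51 − 1.03) / (3.38 − 1.03) = 2.03 km.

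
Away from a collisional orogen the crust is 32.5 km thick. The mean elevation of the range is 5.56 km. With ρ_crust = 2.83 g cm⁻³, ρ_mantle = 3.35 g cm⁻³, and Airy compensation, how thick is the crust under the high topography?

Root depth r = h ρ_c / (ρ_m − ρ_c) = 5.56 km × 2.83 / 0.52 = 30.26 km.
Total thickness = T + h + r = 32.5 km + 5.56 km + 30.26 km = 68.3 km.

68.3 km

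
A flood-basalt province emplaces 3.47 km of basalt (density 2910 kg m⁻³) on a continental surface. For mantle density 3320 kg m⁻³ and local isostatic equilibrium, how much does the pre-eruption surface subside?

3.04 km

Subaerial loading: s = t ρ_load / ρ_m.
s = 3.47 km × 2910/3320 = 3.04 km.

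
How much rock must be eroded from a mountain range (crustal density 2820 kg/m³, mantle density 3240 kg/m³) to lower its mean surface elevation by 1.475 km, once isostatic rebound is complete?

11.4 km

Net drop Δ = e − u = e − e ρ_c/ρ_m = e (ρ_m − ρ_c)/ρ_m.
e = Δ ρ_m/(ρ_m − ρ_c) = 1.475 km × 3240/420 = 11.4 km.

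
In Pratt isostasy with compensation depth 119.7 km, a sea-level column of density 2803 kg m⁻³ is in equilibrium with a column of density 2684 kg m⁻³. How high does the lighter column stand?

ρ_ref D = ρ (D + h) → h = D (ρ_ref − ρ)/ρ.
h = 119.7 km × (2803 − 2684)/2684 = 5.31 km.

5.31 km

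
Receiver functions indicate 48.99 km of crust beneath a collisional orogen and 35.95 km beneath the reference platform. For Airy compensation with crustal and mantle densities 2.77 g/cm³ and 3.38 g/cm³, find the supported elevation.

Excess crust Δ = 48.99 km − 35.95 km = 13.04 km, split between elevation h and root r with h + r = Δ.
Airy balance ρ_c h = (ρ_m − ρ_c) r gives r = h ρ_c/(ρ_m − ρ_c), so h (1 + ρ_c/(ρ_m − ρ_c)) = Δ, i.e. h = Δ (ρ_m − ρ_c)/ρ_m.
h = 13.04 km × 0.61/3.38 = 2.35 km.

2.35 km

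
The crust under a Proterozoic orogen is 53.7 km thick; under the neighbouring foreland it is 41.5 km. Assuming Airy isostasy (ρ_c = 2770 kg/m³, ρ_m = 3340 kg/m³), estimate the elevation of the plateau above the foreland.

Excess crust Δ = 53.7 km − 41.5 km = 12.2 km, split between elevation h and root r with h + r = Δ.
Airy balance ρ_c h = (ρ_m − ρ_c) r gives r = h ρ_c/(ρ_m − ρ_c), so h (1 + ρ_c/(ρ_m − ρ_c)) = Δ, i.e. h = Δ (ρ_m − ρ_c)/ρ_m.
h = 12.2 km × 570/3340 = 2.08 km.

2.08 km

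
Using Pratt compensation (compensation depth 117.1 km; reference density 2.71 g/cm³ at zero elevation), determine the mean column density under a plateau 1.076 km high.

Pratt balance: ρ_ref D = ρ (D + h).
ρ = ρ_ref D/(D + h) = 2.71 × 117.1 km/(117.1 km + 1.076 km) = 2.69 g/cm³.

2.69 g/cm³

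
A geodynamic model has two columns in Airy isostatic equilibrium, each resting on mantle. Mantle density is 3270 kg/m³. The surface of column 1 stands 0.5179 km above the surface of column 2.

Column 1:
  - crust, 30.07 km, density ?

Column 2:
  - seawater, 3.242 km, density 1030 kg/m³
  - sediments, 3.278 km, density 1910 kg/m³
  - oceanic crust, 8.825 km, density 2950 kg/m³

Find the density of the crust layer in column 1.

Take the compensation level at the base of the deeper column (depth z_c below the surface of column 1) and equate Σ ρ_i t_i down to z_c; mantle fills any gap and the z_c terms cancel.
Column 1: 30.07×ρ + (z_c − 30.07)×3270
Column 2: 0.5179×0 + 3.242×1030 + 3.278×1910 + 8.825×2950 + (z_c − 0.5179 − 15.345)×3270
The z_c×3270 term appears on both sides and cancels. Collect the known terms of each column as K = Σ(ρt)_known − 3270 × (depth of known layers): K_1 = 0 − 3270×30.07 = −98328.9; K_2 = 35633.99 − 3270×(0.5179 + 15.345) = −16237.693.
Balance: K_1 + 30.07×ρ = K_2, so ρ = (K_2 − K_1)/30.07 = 82091.2/30.07 = 2730 kg/m³.

2730 kg/m³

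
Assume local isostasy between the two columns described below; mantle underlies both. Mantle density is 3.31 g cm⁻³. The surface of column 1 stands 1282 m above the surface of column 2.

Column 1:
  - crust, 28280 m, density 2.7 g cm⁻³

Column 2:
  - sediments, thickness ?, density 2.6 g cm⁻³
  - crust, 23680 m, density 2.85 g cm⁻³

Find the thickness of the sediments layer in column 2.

2980 m

Take the compensation level at the base of the deeper column (depth z_c below the surface of column 1) and equate Σ ρ_i t_i down to z_c; mantle fills any gap and the z_c terms cancel.
Column 1: 28280×2.7 + (z_c − 28280)×3.31
Column 2: 1282×0 + x×2.6 + 23680×2.85 + (z_c − 1282 − 23680 − x)×3.31
The z_c×3.31 term appears on both sides and cancels. Collect the known terms of each column as K = Σ(ρt)_known − 3.31 × (depth of known layers): K_1 = 76356 − 3.31×28280 = −17250.8; K_2 = 67488 − 3.31×(1282 + 23680) = −15136.22.
Balance: K_1 = K_2 − x×(3.31 − 2.6), so x = (K_2 − K_1)/(3.31 − 2.6) = 2114.58/0.71 = 2980 m.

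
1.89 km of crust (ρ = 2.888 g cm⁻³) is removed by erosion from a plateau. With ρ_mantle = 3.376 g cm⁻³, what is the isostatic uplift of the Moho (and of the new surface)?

1.62 km

Unloading: uplift u = e ρ_c/ρ_m = 1.89 km × 2.888/3.376 = 1.62 km.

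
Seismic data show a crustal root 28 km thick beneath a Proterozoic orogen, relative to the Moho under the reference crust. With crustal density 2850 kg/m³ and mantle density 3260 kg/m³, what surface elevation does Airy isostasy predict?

4.03 km

For local isostatic compensation: ρ_c h = (ρ_m − ρ_c) r.
h = r (ρ_m − ρ_c) / ρ_c = 28 km × (3260 − 2850) / 2850 = 4.03 km.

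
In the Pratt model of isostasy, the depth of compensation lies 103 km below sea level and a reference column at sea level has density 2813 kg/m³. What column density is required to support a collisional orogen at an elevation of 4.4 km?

2700 kg/m³

Pratt balance: ρ_ref D = ρ (D + h).
ρ = ρ_ref D/(D + h) = 2813 × 103 km/(103 km + 4.4 km) = 2700 kg/m³.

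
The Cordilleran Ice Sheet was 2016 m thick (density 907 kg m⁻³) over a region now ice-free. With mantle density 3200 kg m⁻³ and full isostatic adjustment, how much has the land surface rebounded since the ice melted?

Removing the load lets mantle flow back in; uplift u satisfies ρ_ice t = ρ_m u.
u = t ρ_ice/ρ_m = 2016 m × 907/3200 = 571 m.

571 m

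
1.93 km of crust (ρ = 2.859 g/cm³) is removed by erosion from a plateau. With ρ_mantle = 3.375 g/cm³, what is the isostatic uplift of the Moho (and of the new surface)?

Unloading: uplift u = e ρ_c/ρ_m = 1.93 km × 2.859/3.375 = 1.63 km.

1.63 km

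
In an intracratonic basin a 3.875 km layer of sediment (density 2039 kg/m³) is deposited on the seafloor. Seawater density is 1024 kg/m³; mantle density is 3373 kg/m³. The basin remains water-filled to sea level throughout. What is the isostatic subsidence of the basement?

Submarine loading: the sediment displaces seawater, and the subsidence is in turn flooded, so s (ρ_m − ρ_w) = t (ρ_sed − ρ_w).
s = 3.875 km × (2039 − 1024) / (3373 − 1024) = 1.67 km.

1.67 km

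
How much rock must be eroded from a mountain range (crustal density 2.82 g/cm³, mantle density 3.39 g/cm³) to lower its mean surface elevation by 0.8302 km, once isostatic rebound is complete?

Net drop Δ = e − u = e − e ρ_c/ρ_m = e (ρ_m − ρ_c)/ρ_m.
e = Δ ρ_m/(ρ_m − ρ_c) = 0.8302 km × 3.39/0.57 = 4.94 km.

4.94 km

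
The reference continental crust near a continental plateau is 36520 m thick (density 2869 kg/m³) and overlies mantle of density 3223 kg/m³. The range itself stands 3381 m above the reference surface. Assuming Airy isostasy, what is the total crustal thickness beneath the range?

67300 m

Root depth r = h ρ_c / (ρ_m − ρ_c) = 3381 m × 2869 / 354 = 27400 m.
Total thickness = T + h + r = 36520 m + 3381 m + 27400 m = 67300 m.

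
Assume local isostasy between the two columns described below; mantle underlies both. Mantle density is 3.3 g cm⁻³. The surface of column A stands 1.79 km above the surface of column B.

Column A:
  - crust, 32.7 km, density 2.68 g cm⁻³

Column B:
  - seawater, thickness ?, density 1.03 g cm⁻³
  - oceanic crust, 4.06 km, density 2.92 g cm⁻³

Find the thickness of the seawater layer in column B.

Take the compensation level at the base of the deeper column (depth z_c below the surface of column A) and equate Σ ρ_i t_i down to z_c; mantle fills any gap and the z_c terms cancel.
Column A: 32.7×2.68 + (z_c − 32.7)×3.3
Column B: 1.79×0 + x×1.03 + 4.06×2.92 + (z_c − 1.79 − 4.06 − x)×3.3
The z_c×3.3 term appears on both sides and cancels. Collect the known terms of each column as K = Σ(ρt)_known − 3.3 × (depth of known layers): K_A = 87.636 − 3.3×32.7 = −20.274; K_B = 11.8552 − 3.3×(1.79 + 4.06) = −7.4498.
Balance: K_A = K_B − x×(3.3 − 1.03), so x = (K_B − K_A)/(3.3 − 1.03) = 12.8242/2.27 = 5.65 km.

5.65 km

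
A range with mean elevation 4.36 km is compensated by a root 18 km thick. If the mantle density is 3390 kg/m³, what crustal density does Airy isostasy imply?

2730 kg/m³

ρ_c h = (ρ_m − ρ_c) r → ρ_c (h + r) = ρ_m r → ρ_c = ρ_m r / (h + r).
ρ_c = 3390 × 18 km / (4.36 km + 18 km) = 2730 kg/m³.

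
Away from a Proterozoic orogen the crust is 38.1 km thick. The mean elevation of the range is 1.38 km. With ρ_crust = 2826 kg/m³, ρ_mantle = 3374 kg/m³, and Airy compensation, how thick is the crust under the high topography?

Root depth r = h ρ_c / (ρ_m − ρ_c) = 1.38 km × 2826 / 548 = 7.117 km.
Total thickness = T + h + r = 38.1 km + 1.38 km + 7.117 km = 46.6 km.

46.6 km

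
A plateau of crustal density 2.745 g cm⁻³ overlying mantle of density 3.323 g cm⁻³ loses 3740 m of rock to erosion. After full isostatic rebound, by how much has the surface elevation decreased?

651 m

Rebound u = e ρ_c/ρ_m = 3740 m × 2.745/3.323 = 3089 m.
Net surface drop = e − u = 3740 m − 3089 m = e (ρ_m − ρ_c)/ρ_m = 651 m.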